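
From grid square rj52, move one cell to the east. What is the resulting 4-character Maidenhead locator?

RJ62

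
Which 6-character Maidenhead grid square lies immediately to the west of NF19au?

NF09xu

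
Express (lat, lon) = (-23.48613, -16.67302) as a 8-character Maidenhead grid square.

IG16pm93

Shift to the Maidenhead origin (180°W, 90°S): lon 163.32698, lat 66.51387.
Field: lon ⌊163.32698/20⌋ = 8 → I; lat ⌊66.51387/10⌋ = 6 → G.
Square: lon ⌊3.32698/2⌋ = 1; lat ⌊6.51387/1⌋ = 6.
Subsquare: lon ⌊1.32698/0.0833333⌋ = 15 → p; lat ⌊0.51387/0.0416667⌋ = 12 → m.
Extended square: lon ⌊0.07698/0.00833333⌋ = 9; lat ⌊0.01387/0.00416667⌋ = 3.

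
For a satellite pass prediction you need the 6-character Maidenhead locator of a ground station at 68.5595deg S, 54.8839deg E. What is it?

Add 180° to longitude and 90° to latitude: 234.8839, 21.4405.
Field: lon ⌊234.8839/20⌋ = 11 → L; lat ⌊21.4405/10⌋ = 2 → C.
Square: lon ⌊14.8839/2⌋ = 7; lat ⌊1.4405/1⌋ = 1.
Subsquare: lon ⌊0.8839/0.0833333⌋ = 10 → k; lat ⌊0.4405/0.0416667⌋ = 10 → k.

LC71kk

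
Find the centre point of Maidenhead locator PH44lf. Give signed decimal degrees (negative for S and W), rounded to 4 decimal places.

-15.7708, 128.9583

Field P=15, H=7: +15·20° lon, +7·10° lat → SW at lon 120°, lat -20°.
Square 4, 4: +4·2° lon, +4·1° lat → SW at lon 128°, lat -16°.
Subsquare l=11, f=5: +11·0.0833333° lon, +5·0.0416667° lat → SW at lon 128.917°, lat -15.7917°.
Cell spans 0.0833333° lon × 0.0416667° lat. Centre is SW corner plus half of each.
latitude -15.7708, longitude 128.9583.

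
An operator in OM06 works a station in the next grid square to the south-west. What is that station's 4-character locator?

NM95

Longitude square 0; −1 → -1, wraps to 9, carry into field.
Longitude field O = 14; −1 → 13 = N.
Latitude square 6; −1 → 5.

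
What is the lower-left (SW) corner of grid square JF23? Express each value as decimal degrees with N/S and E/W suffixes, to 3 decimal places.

Field J=9, F=5: +9·20° lon, +5·10° lat → SW at lon 0°, lat -40°.
Square 2, 3: +2·2° lon, +3·1° lat → SW at lon 4°, lat -37°.
latitude 37.000° S, longitude 4.000° E.

37.000° S, 4.000° E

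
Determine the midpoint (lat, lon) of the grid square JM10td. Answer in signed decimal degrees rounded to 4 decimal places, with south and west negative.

30.1458, 3.6250

Field J=9, M=12: +9·20° lon, +12·10° lat → SW at lon 0°, lat 30°.
Square 1, 0: +1·2° lon, +0·1° lat → SW at lon 2°, lat 30°.
Subsquare t=19, d=3: +19·0.0833333° lon, +3·0.0416667° lat → SW at lon 3.58333°, lat 30.125°.
Cell spans 0.0833333° lon × 0.0416667° lat. Centre is SW corner plus half of each.
latitude 30.1458, longitude 3.6250.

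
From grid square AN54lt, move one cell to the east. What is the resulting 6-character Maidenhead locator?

Longitude subsquare l = 11; +1 → 12 = m.
The latitude characters are unchanged.

AN54mt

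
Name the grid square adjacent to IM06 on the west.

Longitude square 0; −1 → -1, wraps to 9, carry into field.
Longitude field I = 8; −1 → 7 = H.
The latitude characters are unchanged.

HM96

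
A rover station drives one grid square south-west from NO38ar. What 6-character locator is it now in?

Longitude subsquare a = 0; −1 → -1, wraps to 23 = x, carry into square.
Longitude square 3; −1 → 2.
Latitude subsquare r = 17; −1 → 16 = q.

NO28xq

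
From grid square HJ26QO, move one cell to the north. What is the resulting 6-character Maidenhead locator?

Latitude subsquare o = 14; +1 → 15 = p.
The longitude characters are unchanged.

HJ26qp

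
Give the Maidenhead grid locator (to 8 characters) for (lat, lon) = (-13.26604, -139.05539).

Shift to the Maidenhead origin (180°W, 90°S): lon 40.94461, lat 76.73396.
Field: 40.94461/20 → 2 → C, 76.73396/10 → 7 → H; chars CH.
Square: 0.94461/2 → 0, 6.73396/1 → 6; chars 06.
Subsquare: 0.94461/0.0833333 → 11 → l, 0.73396/0.0416667 → 17 → r; chars lr.
Extended square: 0.02794/0.00833333 → 3, 0.02563/0.00416667 → 6; chars 36.

CH06lr36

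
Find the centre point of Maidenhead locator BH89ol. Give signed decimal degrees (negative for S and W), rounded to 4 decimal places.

-10.5208, -142.7917

Field B=1, H=7: +1·20° lon, +7·10° lat → SW at lon -160°, lat -20°.
Square 8, 9: +8·2° lon, +9·1° lat → SW at lon -144°, lat -11°.
Subsquare o=14, l=11: +14·0.0833333° lon, +11·0.0416667° lat → SW at lon -142.833°, lat -10.5417°.
Cell spans 0.0833333° lon × 0.0416667° lat. Centre is SW corner plus half of each.
latitude -10.5208, longitude -142.7917.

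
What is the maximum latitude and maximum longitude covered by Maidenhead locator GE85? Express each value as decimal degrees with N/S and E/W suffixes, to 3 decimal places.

44.000° S, 42.000° W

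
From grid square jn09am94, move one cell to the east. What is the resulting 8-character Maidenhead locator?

Longitude extended square 9; +1 → 10, wraps to 0, carry into subsquare.
Longitude subsquare a = 0; +1 → 1 = b.
The latitude characters are unchanged.

JN09bm04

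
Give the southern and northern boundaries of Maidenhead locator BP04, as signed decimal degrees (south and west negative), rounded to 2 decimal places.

Field B=1, P=15: +1·20° lon, +15·10° lat → SW at lon -160°, lat 60°.
Square 0, 4: +0·2° lon, +4·1° lat → SW at lon -160°, lat 64°.
Cell spans 2° lon × 1° lat.
south 64.00, north 65.00.

64.00, 65.00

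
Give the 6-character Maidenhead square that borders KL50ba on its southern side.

KK59bx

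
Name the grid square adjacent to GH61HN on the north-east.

Longitude subsquare h = 7; +1 → 8 = i.
Latitude subsquare n = 13; +1 → 14 = o.

GH61io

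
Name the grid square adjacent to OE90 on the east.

Longitude square 9; +1 → 10, wraps to 0, carry into field.
Longitude field O = 14; +1 → 15 = P.
The latitude characters are unchanged.

PE00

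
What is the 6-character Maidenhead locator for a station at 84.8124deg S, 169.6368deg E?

RA45te

Add 180° to longitude and 90° to latitude: 349.6368, 5.1876.
Field (20°×10°, letters A–R): lon ⌊349.6368/20⌋ = 17 → R; lat ⌊5.1876/10⌋ = 0 → A.
Square (2°×1°, digits 0–9): lon ⌊9.6368/2⌋ = 4; lat ⌊5.1876/1⌋ = 5.
Subsquare (5′×2.5′, letters a–x): lon ⌊1.6368/0.0833333⌋ = 19 → t; lat ⌊0.1876/0.0416667⌋ = 4 → e.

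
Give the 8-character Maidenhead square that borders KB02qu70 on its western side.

KB02qu60

Longitude extended square 7; −1 → 6.
The latitude characters are unchanged.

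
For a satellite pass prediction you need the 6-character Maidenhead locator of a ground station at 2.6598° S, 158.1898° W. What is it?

BI07vi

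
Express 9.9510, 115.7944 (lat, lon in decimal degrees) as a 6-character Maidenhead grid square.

Offset from 180°W / 90°S: lon 295.7944°, lat 99.9510°.
Field: lon ⌊295.7944/20⌋ = 14 → O; lat ⌊99.9510/10⌋ = 9 → J.
Square: lon ⌊15.7944/2⌋ = 7; lat ⌊9.9510/1⌋ = 9.
Subsquare: lon ⌊1.7944/0.0833333⌋ = 21 → v; lat ⌊0.9510/0.0416667⌋ = 22 → w.

OJ79vw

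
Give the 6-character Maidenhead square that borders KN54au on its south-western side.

KN44xt

Longitude subsquare a = 0; −1 → -1, wraps to 23 = x, carry into square.
Longitude square 5; −1 → 4.
Latitude subsquare u = 20; −1 → 19 = t.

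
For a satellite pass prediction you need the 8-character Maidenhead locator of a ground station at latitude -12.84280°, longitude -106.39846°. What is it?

DH67td27

Add 180° to longitude and 90° to latitude: 73.60154, 77.15720.
Field: lon ⌊73.60154/20⌋ = 3 → D; lat ⌊77.15720/10⌋ = 7 → H.
Square: lon ⌊13.60154/2⌋ = 6; lat ⌊7.15720/1⌋ = 7.
Subsquare: lon ⌊1.60154/0.0833333⌋ = 19 → t; lat ⌊0.15720/0.0416667⌋ = 3 → d.
Extended square: lon ⌊0.01821/0.00833333⌋ = 2; lat ⌊0.03220/0.00416667⌋ = 7.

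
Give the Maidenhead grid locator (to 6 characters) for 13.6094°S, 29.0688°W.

HH56lj

Offset from 180°W / 90°S: lon 150.9312°, lat 76.3906°.
Field: 150.9312/20 → 7 → H, 76.3906/10 → 7 → H; chars HH.
Square: 10.9312/2 → 5, 6.3906/1 → 6; chars 56.
Subsquare: 0.9312/0.0833333 → 11 → l, 0.3906/0.0416667 → 9 → j; chars lj.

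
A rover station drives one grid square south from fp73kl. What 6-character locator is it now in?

FP73kk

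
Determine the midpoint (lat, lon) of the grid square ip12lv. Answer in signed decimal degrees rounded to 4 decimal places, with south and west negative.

Field I=8, P=15: +8·20° lon, +15·10° lat → SW at lon -20°, lat 60°.
Square 1, 2: +1·2° lon, +2·1° lat → SW at lon -18°, lat 62°.
Subsquare l=11, v=21: +11·0.0833333° lon, +21·0.0416667° lat → SW at lon -17.0833°, lat 62.875°.
Cell spans 0.0833333° lon × 0.0416667° lat. Centre is SW corner plus half of each.
latitude 62.8958, longitude -17.0417.

62.8958, -17.0417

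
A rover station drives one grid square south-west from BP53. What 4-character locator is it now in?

BP42

Longitude square 5; −1 → 4.
Latitude square 3; −1 → 2.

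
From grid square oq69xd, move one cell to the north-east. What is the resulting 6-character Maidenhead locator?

Longitude subsquare x = 23; +1 → 24, wraps to 0 = a, carry into square.
Longitude square 6; +1 → 7.
Latitude subsquare d = 3; +1 → 4 = e.

OQ79ae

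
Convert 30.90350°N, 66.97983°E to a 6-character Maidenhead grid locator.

MM30lv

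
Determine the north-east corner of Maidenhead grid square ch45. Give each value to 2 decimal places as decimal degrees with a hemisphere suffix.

Field C=2, H=7: +2·20° lon, +7·10° lat → SW at lon -140°, lat -20°.
Square 4, 5: +4·2° lon, +5·1° lat → SW at lon -132°, lat -15°.
Cell spans 2° lon × 1° lat. NE corner is SW corner plus one full cell.
latitude 14.00° S, longitude 130.00° W.

14.00° S, 130.00° W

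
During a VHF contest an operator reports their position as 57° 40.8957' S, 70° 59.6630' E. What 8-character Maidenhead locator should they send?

MD52lh96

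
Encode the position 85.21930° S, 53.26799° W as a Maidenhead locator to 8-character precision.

GA34is77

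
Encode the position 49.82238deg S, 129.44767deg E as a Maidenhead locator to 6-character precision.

Add 180° to longitude and 90° to latitude: 309.4477, 40.1776.
Field: 309.4477/20 → 15 → P, 40.1776/10 → 4 → E; chars PE.
Square: 9.4477/2 → 4, 0.1776/1 → 0; chars 40.
Subsquare: 1.4477/0.0833333 → 17 → r, 0.1776/0.0416667 → 4 → e; chars re.

PE40re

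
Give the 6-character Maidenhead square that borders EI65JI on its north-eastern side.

EI65kj

Longitude subsquare j = 9; +1 → 10 = k.
Latitude subsquare i = 8; +1 → 9 = j.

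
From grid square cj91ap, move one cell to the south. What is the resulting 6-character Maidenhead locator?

CJ91ao

Latitude subsquare p = 15; −1 → 14 = o.
The longitude characters are unchanged.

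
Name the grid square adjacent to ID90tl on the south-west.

Longitude subsquare t = 19; −1 → 18 = s.
Latitude subsquare l = 11; −1 → 10 = k.

ID90sk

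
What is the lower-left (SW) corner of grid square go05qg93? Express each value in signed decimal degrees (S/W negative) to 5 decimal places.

55.26250, -58.59167

Field G=6, O=14: +6·20° lon, +14·10° lat → SW at lon -60°, lat 50°.
Square 0, 5: +0·2° lon, +5·1° lat → SW at lon -60°, lat 55°.
Subsquare q=16, g=6: +16·0.0833333° lon, +6·0.0416667° lat → SW at lon -58.6667°, lat 55.25°.
Extended square 9, 3: +9·0.00833333° lon, +3·0.00416667° lat → SW at lon -58.5917°, lat 55.2625°.
latitude 55.26250, longitude -58.59167.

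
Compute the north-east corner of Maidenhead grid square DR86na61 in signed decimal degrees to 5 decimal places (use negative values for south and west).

Field D=3, R=17: +3·20° lon, +17·10° lat → SW at lon -120°, lat 80°.
Square 8, 6: +8·2° lon, +6·1° lat → SW at lon -104°, lat 86°.
Subsquare n=13, a=0: +13·0.0833333° lon, +0·0.0416667° lat → SW at lon -102.917°, lat 86°.
Extended square 6, 1: +6·0.00833333° lon, +1·0.00416667° lat → SW at lon -102.867°, lat 86.0042°.
Cell spans 0.00833333° lon × 0.00416667° lat. NE corner is SW corner plus one full cell.
latitude 86.00833, longitude -102.85833.

86.00833, -102.85833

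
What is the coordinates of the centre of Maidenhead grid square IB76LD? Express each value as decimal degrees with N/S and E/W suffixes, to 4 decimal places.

73.8542° S, 5.0417° W

Field I=8, B=1: +8·20° lon, +1·10° lat → SW at lon -20°, lat -80°.
Square 7, 6: +7·2° lon, +6·1° lat → SW at lon -6°, lat -74°.
Subsquare l=11, d=3: +11·0.0833333° lon, +3·0.0416667° lat → SW at lon -5.08333°, lat -73.875°.
Cell spans 0.0833333° lon × 0.0416667° lat. Centre is SW corner plus half of each.
latitude 73.8542° S, longitude 5.0417° W.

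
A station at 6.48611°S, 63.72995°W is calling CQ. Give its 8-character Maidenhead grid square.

FI83dm23

Offset from 180°W / 90°S: lon 116.27005°, lat 83.51389°.
Field (20°×10°, letters A–R): lon ⌊116.27005/20⌋ = 5 → F; lat ⌊83.51389/10⌋ = 8 → I.
Square (2°×1°, digits 0–9): lon ⌊16.27005/2⌋ = 8; lat ⌊3.51389/1⌋ = 3.
Subsquare (5′×2.5′, letters a–x): lon ⌊0.27005/0.0833333⌋ = 3 → d; lat ⌊0.51389/0.0416667⌋ = 12 → m.
Extended square (30″×15″, digits 0–9): lon ⌊0.02005/0.00833333⌋ = 2; lat ⌊0.01389/0.00416667⌋ = 3.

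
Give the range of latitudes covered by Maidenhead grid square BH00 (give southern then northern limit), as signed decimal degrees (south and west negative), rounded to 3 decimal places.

-20.000, -19.000

Field B=1, H=7: +1·20° lon, +7·10° lat → SW at lon -160°, lat -20°.
Square 0, 0: +0·2° lon, +0·1° lat → SW at lon -160°, lat -20°.
Cell spans 2° lon × 1° lat.
south -20.000, north -19.000.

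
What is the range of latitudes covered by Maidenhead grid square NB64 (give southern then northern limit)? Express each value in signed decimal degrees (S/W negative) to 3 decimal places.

-76.000, -75.000

Field N=13, B=1: +13·20° lon, +1·10° lat → SW at lon 80°, lat -80°.
Square 6, 4: +6·2° lon, +4·1° lat → SW at lon 92°, lat -76°.
Cell spans 2° lon × 1° lat.
south -76.000, north -75.000.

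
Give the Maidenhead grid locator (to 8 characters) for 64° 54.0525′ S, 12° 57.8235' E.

Add 180° to longitude and 90° to latitude: 192.96373, 25.09913.
Field: lon ⌊192.96373/20⌋ = 9 → J; lat ⌊25.09913/10⌋ = 2 → C.
Square: lon ⌊12.96373/2⌋ = 6; lat ⌊5.09913/1⌋ = 5.
Subsquare: lon ⌊0.96373/0.0833333⌋ = 11 → l; lat ⌊0.09913/0.0416667⌋ = 2 → c.
Extended square: lon ⌊0.04706/0.00833333⌋ = 5; lat ⌊0.01579/0.00416667⌋ = 3.

JC65lc53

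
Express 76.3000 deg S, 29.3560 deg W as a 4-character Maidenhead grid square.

HB53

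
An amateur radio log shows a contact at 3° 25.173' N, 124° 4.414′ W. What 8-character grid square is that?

CJ73xk10

Add 180° to longitude and 90° to latitude: 55.92643, 93.41955.
Field: 55.92643/20 → 2 → C, 93.41955/10 → 9 → J; chars CJ.
Square: 15.92643/2 → 7, 3.41955/1 → 3; chars 73.
Subsquare: 1.92643/0.0833333 → 23 → x, 0.41955/0.0416667 → 10 → k; chars xk.
Extended square: 0.00977/0.00833333 → 1, 0.00288/0.00416667 → 0; chars 10.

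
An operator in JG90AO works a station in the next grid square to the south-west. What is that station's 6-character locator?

Longitude subsquare a = 0; −1 → -1, wraps to 23 = x, carry into square.
Longitude square 9; −1 → 8.
Latitude subsquare o = 14; −1 → 13 = n.

JG80xn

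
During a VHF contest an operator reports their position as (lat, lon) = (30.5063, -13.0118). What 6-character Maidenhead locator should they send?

Add 180° to longitude and 90° to latitude: 166.9882, 120.5063.
Field: lon ⌊166.9882/20⌋ = 8 → I; lat ⌊120.5063/10⌋ = 12 → M.
Square: lon ⌊6.9882/2⌋ = 3; lat ⌊0.5063/1⌋ = 0.
Subsquare: lon ⌊0.9882/0.0833333⌋ = 11 → l; lat ⌊0.5063/0.0416667⌋ = 12 → m.

IM30lm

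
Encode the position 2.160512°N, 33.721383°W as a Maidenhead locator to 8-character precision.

HJ32dd38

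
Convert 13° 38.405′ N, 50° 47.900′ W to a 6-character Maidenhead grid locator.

GK43op

Offset from 180°W / 90°S: lon 129.2017°, lat 103.6401°.
Field: lon ⌊129.2017/20⌋ = 6 → G; lat ⌊103.6401/10⌋ = 10 → K.
Square: lon ⌊9.2017/2⌋ = 4; lat ⌊3.6401/1⌋ = 3.
Subsquare: lon ⌊1.2017/0.0833333⌋ = 14 → o; lat ⌊0.6401/0.0416667⌋ = 15 → p.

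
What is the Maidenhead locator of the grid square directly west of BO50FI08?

Longitude extended square 0; −1 → -1, wraps to 9, carry into subsquare.
Longitude subsquare f = 5; −1 → 4 = e.
The latitude characters are unchanged.

BO50ei98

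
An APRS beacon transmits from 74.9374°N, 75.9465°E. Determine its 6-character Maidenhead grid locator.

MQ74xw

Offset from 180°W / 90°S: lon 255.9465°, lat 164.9374°.
Field: 255.9465/20 → 12 → M, 164.9374/10 → 16 → Q; chars MQ.
Square: 15.9465/2 → 7, 4.9374/1 → 4; chars 74.
Subsquare: 1.9465/0.0833333 → 23 → x, 0.9374/0.0416667 → 22 → w; chars xw.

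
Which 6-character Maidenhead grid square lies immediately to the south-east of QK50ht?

QK50is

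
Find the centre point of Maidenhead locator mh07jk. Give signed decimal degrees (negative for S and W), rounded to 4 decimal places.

Field M=12, H=7: +12·20° lon, +7·10° lat → SW at lon 60°, lat -20°.
Square 0, 7: +0·2° lon, +7·1° lat → SW at lon 60°, lat -13°.
Subsquare j=9, k=10: +9·0.0833333° lon, +10·0.0416667° lat → SW at lon 60.75°, lat -12.5833°.
Cell spans 0.0833333° lon × 0.0416667° lat. Centre is SW corner plus half of each.
latitude -12.5625, longitude 60.7917.

-12.5625, 60.7917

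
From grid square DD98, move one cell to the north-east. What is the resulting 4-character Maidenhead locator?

ED09

Longitude square 9; +1 → 10, wraps to 0, carry into field.
Longitude field D = 3; +1 → 4 = E.
Latitude square 8; +1 → 9.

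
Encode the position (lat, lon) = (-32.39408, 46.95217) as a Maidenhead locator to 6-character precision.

LF37lo

Offset from 180°W / 90°S: lon 226.9522°, lat 57.6059°.
Field: lon ⌊226.9522/20⌋ = 11 → L; lat ⌊57.6059/10⌋ = 5 → F.
Square: lon ⌊6.9522/2⌋ = 3; lat ⌊7.6059/1⌋ = 7.
Subsquare: lon ⌊0.9522/0.0833333⌋ = 11 → l; lat ⌊0.6059/0.0416667⌋ = 14 → o.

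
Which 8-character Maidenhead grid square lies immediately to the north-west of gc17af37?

GC17af28

Longitude extended square 3; −1 → 2.
Latitude extended square 7; +1 → 8.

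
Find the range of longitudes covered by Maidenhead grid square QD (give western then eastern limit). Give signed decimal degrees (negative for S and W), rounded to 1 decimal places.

Field Q=16, D=3: +16·20° lon, +3·10° lat → SW at lon 140°, lat -60°.
Cell spans 20° lon × 10° lat.
west 140.0, east 160.0.

140.0, 160.0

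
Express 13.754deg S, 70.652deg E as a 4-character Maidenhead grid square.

MH56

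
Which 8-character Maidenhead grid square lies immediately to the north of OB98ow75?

OB98ow76

Latitude extended square 5; +1 → 6.
The longitude characters are unchanged.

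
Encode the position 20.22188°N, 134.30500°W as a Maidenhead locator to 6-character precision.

CL20uf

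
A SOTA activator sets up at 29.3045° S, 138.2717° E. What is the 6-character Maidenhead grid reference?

PG90dq

Add 180° to longitude and 90° to latitude: 318.2717, 60.6955.
Field: 318.2717/20 → 15 → P, 60.6955/10 → 6 → G; chars PG.
Square: 18.2717/2 → 9, 0.6955/1 → 0; chars 90.
Subsquare: 0.2717/0.0833333 → 3 → d, 0.6955/0.0416667 → 16 → q; chars dq.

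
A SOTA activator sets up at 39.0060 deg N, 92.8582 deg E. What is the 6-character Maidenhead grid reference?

NM69ka

Shift to the Maidenhead origin (180°W, 90°S): lon 272.8582, lat 129.0060.
Field: lon ⌊272.8582/20⌋ = 13 → N; lat ⌊129.0060/10⌋ = 12 → M.
Square: lon ⌊12.8582/2⌋ = 6; lat ⌊9.0060/1⌋ = 9.
Subsquare: lon ⌊0.8582/0.0833333⌋ = 10 → k; lat ⌊0.0060/0.0416667⌋ = 0 → a.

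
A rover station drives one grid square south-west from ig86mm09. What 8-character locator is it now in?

Longitude extended square 0; −1 → -1, wraps to 9, carry into subsquare.
Longitude subsquare m = 12; −1 → 11 = l.
Latitude extended square 9; −1 → 8.

IG86lm98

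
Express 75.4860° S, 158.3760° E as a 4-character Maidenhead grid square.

QB94

Add 180° to longitude and 90° to latitude: 338.38, 14.51.
Field: 338.38/20 → 16 → Q, 14.51/10 → 1 → B; chars QB.
Square: 18.38/2 → 9, 4.51/1 → 4; chars 94.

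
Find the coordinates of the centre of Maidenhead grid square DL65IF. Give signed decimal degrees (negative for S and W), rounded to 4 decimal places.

25.2292, -107.2917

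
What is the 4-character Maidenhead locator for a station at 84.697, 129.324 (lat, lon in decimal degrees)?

PR44

Offset from 180°W / 90°S: lon 309.32°, lat 174.70°.
Field: 309.32/20 → 15 → P, 174.70/10 → 17 → R; chars PR.
Square: 9.32/2 → 4, 4.70/1 → 4; chars 44.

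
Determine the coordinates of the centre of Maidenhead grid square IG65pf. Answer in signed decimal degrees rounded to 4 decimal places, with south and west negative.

-24.7708, -6.7083

Field I=8, G=6: +8·20° lon, +6·10° lat → SW at lon -20°, lat -30°.
Square 6, 5: +6·2° lon, +5·1° lat → SW at lon -8°, lat -25°.
Subsquare p=15, f=5: +15·0.0833333° lon, +5·0.0416667° lat → SW at lon -6.75°, lat -24.7917°.
Cell spans 0.0833333° lon × 0.0416667° lat. Centre is SW corner plus half of each.
latitude -24.7708, longitude -6.7083.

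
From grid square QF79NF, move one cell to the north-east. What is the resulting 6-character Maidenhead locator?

QF79og

Longitude subsquare n = 13; +1 → 14 = o.
Latitude subsquare f = 5; +1 → 6 = g.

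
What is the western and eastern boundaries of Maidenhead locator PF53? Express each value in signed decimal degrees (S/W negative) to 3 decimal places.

130.000, 132.000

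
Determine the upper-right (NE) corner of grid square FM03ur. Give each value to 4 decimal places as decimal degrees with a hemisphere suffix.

33.7500° N, 78.2500° W

Field F=5, M=12: +5·20° lon, +12·10° lat → SW at lon -80°, lat 30°.
Square 0, 3: +0·2° lon, +3·1° lat → SW at lon -80°, lat 33°.
Subsquare u=20, r=17: +20·0.0833333° lon, +17·0.0416667° lat → SW at lon -78.3333°, lat 33.7083°.
Cell spans 0.0833333° lon × 0.0416667° lat. NE corner is SW corner plus one full cell.
latitude 33.7500° N, longitude 78.2500° W.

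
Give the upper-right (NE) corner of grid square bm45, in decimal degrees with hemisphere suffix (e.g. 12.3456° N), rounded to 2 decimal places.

36.00° N, 150.00° W

Field B=1, M=12: +1·20° lon, +12·10° lat → SW at lon -160°, lat 30°.
Square 4, 5: +4·2° lon, +5·1° lat → SW at lon -152°, lat 35°.
Cell spans 2° lon × 1° lat. NE corner is SW corner plus one full cell.
latitude 36.00° N, longitude 150.00° W.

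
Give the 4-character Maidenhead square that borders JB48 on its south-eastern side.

JB57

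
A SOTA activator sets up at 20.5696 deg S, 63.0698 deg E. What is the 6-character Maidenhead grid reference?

MG19mk

Offset from 180°W / 90°S: lon 243.0698°, lat 69.4304°.
Field (20°×10°, letters A–R): lon ⌊243.0698/20⌋ = 12 → M; lat ⌊69.4304/10⌋ = 6 → G.
Square (2°×1°, digits 0–9): lon ⌊3.0698/2⌋ = 1; lat ⌊9.4304/1⌋ = 9.
Subsquare (5′×2.5′, letters a–x): lon ⌊1.0698/0.0833333⌋ = 12 → m; lat ⌊0.4304/0.0416667⌋ = 10 → k.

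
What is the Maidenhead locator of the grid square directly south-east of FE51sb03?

Longitude extended square 0; +1 → 1.
Latitude extended square 3; −1 → 2.

FE51sb12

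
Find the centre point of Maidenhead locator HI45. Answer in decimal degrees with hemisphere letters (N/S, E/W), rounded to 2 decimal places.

4.50° S, 31.00° W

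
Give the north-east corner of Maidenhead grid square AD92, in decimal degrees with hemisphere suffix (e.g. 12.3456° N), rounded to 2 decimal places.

Field A=0, D=3: +0·20° lon, +3·10° lat → SW at lon -180°, lat -60°.
Square 9, 2: +9·2° lon, +2·1° lat → SW at lon -162°, lat -58°.
Cell spans 2° lon × 1° lat. NE corner is SW corner plus one full cell.
latitude 57.00° S, longitude 160.00° W.

57.00° S, 160.00° W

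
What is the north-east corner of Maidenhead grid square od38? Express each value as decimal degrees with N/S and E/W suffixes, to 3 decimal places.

Field O=14, D=3: +14·20° lon, +3·10° lat → SW at lon 100°, lat -60°.
Square 3, 8: +3·2° lon, +8·1° lat → SW at lon 106°, lat -52°.
Cell spans 2° lon × 1° lat. NE corner is SW corner plus one full cell.
latitude 51.000° S, longitude 108.000° E.

51.000° S, 108.000° E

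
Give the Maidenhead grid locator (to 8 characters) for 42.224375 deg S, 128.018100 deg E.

Shift to the Maidenhead origin (180°W, 90°S): lon 308.01810, lat 47.77562.
Field: lon ⌊308.01810/20⌋ = 15 → P; lat ⌊47.77562/10⌋ = 4 → E.
Square: lon ⌊8.01810/2⌋ = 4; lat ⌊7.77562/1⌋ = 7.
Subsquare: lon ⌊0.01810/0.0833333⌋ = 0 → a; lat ⌊0.77562/0.0416667⌋ = 18 → s.
Extended square: lon ⌊0.01810/0.00833333⌋ = 2; lat ⌊0.02562/0.00416667⌋ = 6.

PE47as26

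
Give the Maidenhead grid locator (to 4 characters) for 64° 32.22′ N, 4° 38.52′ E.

JP24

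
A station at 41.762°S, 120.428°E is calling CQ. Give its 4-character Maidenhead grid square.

Offset from 180°W / 90°S: lon 300.43°, lat 48.24°.
Field (20°×10°, letters A–R): lon ⌊300.43/20⌋ = 15 → P; lat ⌊48.24/10⌋ = 4 → E.
Square (2°×1°, digits 0–9): lon ⌊0.43/2⌋ = 0; lat ⌊8.24/1⌋ = 8.

PE08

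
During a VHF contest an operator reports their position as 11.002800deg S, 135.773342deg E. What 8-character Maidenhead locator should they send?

Add 180° to longitude and 90° to latitude: 315.77334, 78.99720.
Field: lon ⌊315.77334/20⌋ = 15 → P; lat ⌊78.99720/10⌋ = 7 → H.
Square: lon ⌊15.77334/2⌋ = 7; lat ⌊8.99720/1⌋ = 8.
Subsquare: lon ⌊1.77334/0.0833333⌋ = 21 → v; lat ⌊0.99720/0.0416667⌋ = 23 → x.
Extended square: lon ⌊0.02334/0.00833333⌋ = 2; lat ⌊0.03887/0.00416667⌋ = 9.

PH78vx29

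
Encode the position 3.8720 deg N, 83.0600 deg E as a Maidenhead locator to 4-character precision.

NJ13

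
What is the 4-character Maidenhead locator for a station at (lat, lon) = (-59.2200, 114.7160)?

OD70

Offset from 180°W / 90°S: lon 294.72°, lat 30.78°.
Field: 294.72/20 → 14 → O, 30.78/10 → 3 → D; chars OD.
Square: 14.72/2 → 7, 0.78/1 → 0; chars 70.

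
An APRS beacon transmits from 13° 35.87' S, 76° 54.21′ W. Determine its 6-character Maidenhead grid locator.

FH16nj

Shift to the Maidenhead origin (180°W, 90°S): lon 103.0965, lat 76.4022.
Field (20°×10°, letters A–R): lon ⌊103.0965/20⌋ = 5 → F; lat ⌊76.4022/10⌋ = 7 → H.
Square (2°×1°, digits 0–9): lon ⌊3.0965/2⌋ = 1; lat ⌊6.4022/1⌋ = 6.
Subsquare (5′×2.5′, letters a–x): lon ⌊1.0965/0.0833333⌋ = 13 → n; lat ⌊0.4022/0.0416667⌋ = 9 → j.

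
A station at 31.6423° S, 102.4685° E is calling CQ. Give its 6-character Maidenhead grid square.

Shift to the Maidenhead origin (180°W, 90°S): lon 282.4685, lat 58.3577.
Field: 282.4685/20 → 14 → O, 58.3577/10 → 5 → F; chars OF.
Square: 2.4685/2 → 1, 8.3577/1 → 8; chars 18.
Subsquare: 0.4685/0.0833333 → 5 → f, 0.3577/0.0416667 → 8 → i; chars fi.

OF18fi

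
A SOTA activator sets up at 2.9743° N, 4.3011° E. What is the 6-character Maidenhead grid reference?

JJ22dx

Add 180° to longitude and 90° to latitude: 184.3011, 92.9743.
Field: 184.3011/20 → 9 → J, 92.9743/10 → 9 → J; chars JJ.
Square: 4.3011/2 → 2, 2.9743/1 → 2; chars 22.
Subsquare: 0.3011/0.0833333 → 3 → d, 0.9743/0.0416667 → 23 → x; chars dx.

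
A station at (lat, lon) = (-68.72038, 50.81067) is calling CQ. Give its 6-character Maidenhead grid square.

Add 180° to longitude and 90° to latitude: 230.8107, 21.2796.
Field: lon ⌊230.8107/20⌋ = 11 → L; lat ⌊21.2796/10⌋ = 2 → C.
Square: lon ⌊10.8107/2⌋ = 5; lat ⌊1.2796/1⌋ = 1.
Subsquare: lon ⌊0.8107/0.0833333⌋ = 9 → j; lat ⌊0.2796/0.0416667⌋ = 6 → g.

LC51jg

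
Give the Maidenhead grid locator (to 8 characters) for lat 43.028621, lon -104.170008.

Offset from 180°W / 90°S: lon 75.82999°, lat 133.02862°.
Field: 75.82999/20 → 3 → D, 133.02862/10 → 13 → N; chars DN.
Square: 15.82999/2 → 7, 3.02862/1 → 3; chars 73.
Subsquare: 1.82999/0.0833333 → 21 → v, 0.02862/0.0416667 → 0 → a; chars va.
Extended square: 0.07999/0.00833333 → 9, 0.02862/0.00416667 → 6; chars 96.

DN73va96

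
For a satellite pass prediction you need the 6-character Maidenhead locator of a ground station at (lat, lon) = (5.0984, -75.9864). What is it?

FJ25ac

Offset from 180°W / 90°S: lon 104.0136°, lat 95.0984°.
Field: 104.0136/20 → 5 → F, 95.0984/10 → 9 → J; chars FJ.
Square: 4.0136/2 → 2, 5.0984/1 → 5; chars 25.
Subsquare: 0.0136/0.0833333 → 0 → a, 0.0984/0.0416667 → 2 → c; chars ac.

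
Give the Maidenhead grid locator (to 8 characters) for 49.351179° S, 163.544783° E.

Offset from 180°W / 90°S: lon 343.54478°, lat 40.64882°.
Field: lon ⌊343.54478/20⌋ = 17 → R; lat ⌊40.64882/10⌋ = 4 → E.
Square: lon ⌊3.54478/2⌋ = 1; lat ⌊0.64882/1⌋ = 0.
Subsquare: lon ⌊1.54478/0.0833333⌋ = 18 → s; lat ⌊0.64882/0.0416667⌋ = 15 → p.
Extended square: lon ⌊0.04478/0.00833333⌋ = 5; lat ⌊0.02382/0.00416667⌋ = 5.

RE10sp55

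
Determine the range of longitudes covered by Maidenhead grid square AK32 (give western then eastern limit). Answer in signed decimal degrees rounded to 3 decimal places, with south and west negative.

Field A=0, K=10: +0·20° lon, +10·10° lat → SW at lon -180°, lat 10°.
Square 3, 2: +3·2° lon, +2·1° lat → SW at lon -174°, lat 12°.
Cell spans 2° lon × 1° lat.
west -174.000, east -172.000.

-174.000, -172.000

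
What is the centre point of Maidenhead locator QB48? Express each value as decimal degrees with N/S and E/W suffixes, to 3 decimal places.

71.500° S, 149.000° E

Field Q=16, B=1: +16·20° lon, +1·10° lat → SW at lon 140°, lat -80°.
Square 4, 8: +4·2° lon, +8·1° lat → SW at lon 148°, lat -72°.
Cell spans 2° lon × 1° lat. Centre is SW corner plus half of each.
latitude 71.500° S, longitude 149.000° E.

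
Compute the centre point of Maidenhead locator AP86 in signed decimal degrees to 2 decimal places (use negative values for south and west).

Field A=0, P=15: +0·20° lon, +15·10° lat → SW at lon -180°, lat 60°.
Square 8, 6: +8·2° lon, +6·1° lat → SW at lon -164°, lat 66°.
Cell spans 2° lon × 1° lat. Centre is SW corner plus half of each.
latitude 66.50, longitude -163.00.

66.50, -163.00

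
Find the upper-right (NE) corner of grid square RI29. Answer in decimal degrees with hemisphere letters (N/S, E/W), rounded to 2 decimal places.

Field R=17, I=8: +17·20° lon, +8·10° lat → SW at lon 160°, lat -10°.
Square 2, 9: +2·2° lon, +9·1° lat → SW at lon 164°, lat -1°.
Cell spans 2° lon × 1° lat. NE corner is SW corner plus one full cell.
latitude 0.00° N, longitude 166.00° E.

0.00° N, 166.00° E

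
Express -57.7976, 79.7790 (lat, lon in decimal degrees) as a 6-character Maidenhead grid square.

MD92ve

Add 180° to longitude and 90° to latitude: 259.7790, 32.2024.
Field (20°×10°, letters A–R): 259.7790/20 → 12 → M, 32.2024/10 → 3 → D; chars MD.
Square (2°×1°, digits 0–9): 19.7790/2 → 9, 2.2024/1 → 2; chars 92.
Subsquare (5′×2.5′, letters a–x): 1.7790/0.0833333 → 21 → v, 0.2024/0.0416667 → 4 → e; chars ve.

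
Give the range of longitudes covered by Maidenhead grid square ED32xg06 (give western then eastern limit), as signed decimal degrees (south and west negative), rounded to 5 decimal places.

-92.08333, -92.07500

Field E=4, D=3: +4·20° lon, +3·10° lat → SW at lon -100°, lat -60°.
Square 3, 2: +3·2° lon, +2·1° lat → SW at lon -94°, lat -58°.
Subsquare x=23, g=6: +23·0.0833333° lon, +6·0.0416667° lat → SW at lon -92.0833°, lat -57.75°.
Extended square 0, 6: +0·0.00833333° lon, +6·0.00416667° lat → SW at lon -92.0833°, lat -57.725°.
Cell spans 0.00833333° lon × 0.00416667° lat.
west -92.08333, east -92.07500.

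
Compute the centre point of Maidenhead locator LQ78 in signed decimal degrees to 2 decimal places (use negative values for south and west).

Field L=11, Q=16: +11·20° lon, +16·10° lat → SW at lon 40°, lat 70°.
Square 7, 8: +7·2° lon, +8·1° lat → SW at lon 54°, lat 78°.
Cell spans 2° lon × 1° lat. Centre is SW corner plus half of each.
latitude 78.50, longitude 55.00.

78.50, 55.00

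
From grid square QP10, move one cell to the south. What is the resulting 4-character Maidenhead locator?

Latitude square 0; −1 → -1, wraps to 9, carry into field.
Latitude field P = 15; −1 → 14 = O.
The longitude characters are unchanged.

QO19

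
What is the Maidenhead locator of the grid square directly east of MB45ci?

Longitude subsquare c = 2; +1 → 3 = d.
The latitude characters are unchanged.

MB45di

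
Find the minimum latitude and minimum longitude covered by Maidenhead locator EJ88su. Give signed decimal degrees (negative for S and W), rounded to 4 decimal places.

Field E=4, J=9: +4·20° lon, +9·10° lat → SW at lon -100°, lat 0°.
Square 8, 8: +8·2° lon, +8·1° lat → SW at lon -84°, lat 8°.
Subsquare s=18, u=20: +18·0.0833333° lon, +20·0.0416667° lat → SW at lon -82.5°, lat 8.83333°.
latitude 8.8333, longitude -82.5000.

8.8333, -82.5000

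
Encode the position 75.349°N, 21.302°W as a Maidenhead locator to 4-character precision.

HQ95

Add 180° to longitude and 90° to latitude: 158.70, 165.35.
Field (20°×10°, letters A–R): 158.70/20 → 7 → H, 165.35/10 → 16 → Q; chars HQ.
Square (2°×1°, digits 0–9): 18.70/2 → 9, 5.35/1 → 5; chars 95.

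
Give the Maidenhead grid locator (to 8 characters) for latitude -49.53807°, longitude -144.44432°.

BE70sl60

Add 180° to longitude and 90° to latitude: 35.55568, 40.46193.
Field (20°×10°, letters A–R): 35.55568/20 → 1 → B, 40.46193/10 → 4 → E; chars BE.
Square (2°×1°, digits 0–9): 15.55568/2 → 7, 0.46193/1 → 0; chars 70.
Subsquare (5′×2.5′, letters a–x): 1.55568/0.0833333 → 18 → s, 0.46193/0.0416667 → 11 → l; chars sl.
Extended square (30″×15″, digits 0–9): 0.05568/0.00833333 → 6, 0.00360/0.00416667 → 0; chars 60.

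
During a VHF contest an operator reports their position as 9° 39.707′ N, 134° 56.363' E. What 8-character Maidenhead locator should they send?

PJ79lp28

Shift to the Maidenhead origin (180°W, 90°S): lon 314.93938, lat 99.66178.
Field (20°×10°, letters A–R): 314.93938/20 → 15 → P, 99.66178/10 → 9 → J; chars PJ.
Square (2°×1°, digits 0–9): 14.93938/2 → 7, 9.66178/1 → 9; chars 79.
Subsquare (5′×2.5′, letters a–x): 0.93938/0.0833333 → 11 → l, 0.66178/0.0416667 → 15 → p; chars lp.
Extended square (30″×15″, digits 0–9): 0.02272/0.00833333 → 2, 0.03678/0.00416667 → 8; chars 28.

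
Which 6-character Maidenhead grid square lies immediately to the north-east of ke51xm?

KE61an

Longitude subsquare x = 23; +1 → 24, wraps to 0 = a, carry into square.
Longitude square 5; +1 → 6.
Latitude subsquare m = 12; +1 → 13 = n.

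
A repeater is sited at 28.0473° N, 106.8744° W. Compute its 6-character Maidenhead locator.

Shift to the Maidenhead origin (180°W, 90°S): lon 73.1256, lat 118.0473.
Field (20°×10°, letters A–R): 73.1256/20 → 3 → D, 118.0473/10 → 11 → L; chars DL.
Square (2°×1°, digits 0–9): 13.1256/2 → 6, 8.0473/1 → 8; chars 68.
Subsquare (5′×2.5′, letters a–x): 1.1256/0.0833333 → 13 → n, 0.0473/0.0416667 → 1 → b; chars nb.

DL68nb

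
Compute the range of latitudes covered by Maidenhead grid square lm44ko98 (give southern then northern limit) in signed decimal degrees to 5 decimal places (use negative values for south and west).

Field L=11, M=12: +11·20° lon, +12·10° lat → SW at lon 40°, lat 30°.
Square 4, 4: +4·2° lon, +4·1° lat → SW at lon 48°, lat 34°.
Subsquare k=10, o=14: +10·0.0833333° lon, +14·0.0416667° lat → SW at lon 48.8333°, lat 34.5833°.
Extended square 9, 8: +9·0.00833333° lon, +8·0.00416667° lat → SW at lon 48.9083°, lat 34.6167°.
Cell spans 0.00833333° lon × 0.00416667° lat.
south 34.61667, north 34.62083.

34.61667, 34.62083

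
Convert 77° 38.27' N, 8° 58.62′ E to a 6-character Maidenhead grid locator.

Shift to the Maidenhead origin (180°W, 90°S): lon 188.9770, lat 167.6378.
Field (20°×10°, letters A–R): lon ⌊188.9770/20⌋ = 9 → J; lat ⌊167.6378/10⌋ = 16 → Q.
Square (2°×1°, digits 0–9): lon ⌊8.9770/2⌋ = 4; lat ⌊7.6378/1⌋ = 7.
Subsquare (5′×2.5′, letters a–x): lon ⌊0.9770/0.0833333⌋ = 11 → l; lat ⌊0.6378/0.0416667⌋ = 15 → p.

JQ47lp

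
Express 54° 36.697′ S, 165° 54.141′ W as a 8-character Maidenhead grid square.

Offset from 180°W / 90°S: lon 14.09765°, lat 35.38838°.
Field: 14.09765/20 → 0 → A, 35.38838/10 → 3 → D; chars AD.
Square: 14.09765/2 → 7, 5.38838/1 → 5; chars 75.
Subsquare: 0.09765/0.0833333 → 1 → b, 0.38838/0.0416667 → 9 → j; chars bj.
Extended square: 0.01432/0.00833333 → 1, 0.01338/0.00416667 → 3; chars 13.

AD75bj13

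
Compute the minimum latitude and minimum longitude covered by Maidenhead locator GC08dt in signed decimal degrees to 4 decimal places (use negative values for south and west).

Field G=6, C=2: +6·20° lon, +2·10° lat → SW at lon -60°, lat -70°.
Square 0, 8: +0·2° lon, +8·1° lat → SW at lon -60°, lat -62°.
Subsquare d=3, t=19: +3·0.0833333° lon, +19·0.0416667° lat → SW at lon -59.75°, lat -61.2083°.
latitude -61.2083, longitude -59.7500.

-61.2083, -59.7500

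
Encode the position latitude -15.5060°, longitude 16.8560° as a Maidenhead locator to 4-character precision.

Add 180° to longitude and 90° to latitude: 196.86, 74.49.
Field: lon ⌊196.86/20⌋ = 9 → J; lat ⌊74.49/10⌋ = 7 → H.
Square: lon ⌊16.86/2⌋ = 8; lat ⌊4.49/1⌋ = 4.

JH84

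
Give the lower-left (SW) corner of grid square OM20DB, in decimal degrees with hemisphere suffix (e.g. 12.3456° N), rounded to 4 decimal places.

30.0417° N, 104.2500° E

Field O=14, M=12: +14·20° lon, +12·10° lat → SW at lon 100°, lat 30°.
Square 2, 0: +2·2° lon, +0·1° lat → SW at lon 104°, lat 30°.
Subsquare d=3, b=1: +3·0.0833333° lon, +1·0.0416667° lat → SW at lon 104.25°, lat 30.0417°.
latitude 30.0417° N, longitude 104.2500° E.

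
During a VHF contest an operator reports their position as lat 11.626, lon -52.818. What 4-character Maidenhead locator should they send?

Add 180° to longitude and 90° to latitude: 127.18, 101.63.
Field: 127.18/20 → 6 → G, 101.63/10 → 10 → K; chars GK.
Square: 7.18/2 → 3, 1.63/1 → 1; chars 31.

GK31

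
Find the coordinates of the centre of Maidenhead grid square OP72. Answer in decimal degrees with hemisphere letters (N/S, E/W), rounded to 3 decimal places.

62.500° N, 115.000° E

Field O=14, P=15: +14·20° lon, +15·10° lat → SW at lon 100°, lat 60°.
Square 7, 2: +7·2° lon, +2·1° lat → SW at lon 114°, lat 62°.
Cell spans 2° lon × 1° lat. Centre is SW corner plus half of each.
latitude 62.500° N, longitude 115.000° E.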